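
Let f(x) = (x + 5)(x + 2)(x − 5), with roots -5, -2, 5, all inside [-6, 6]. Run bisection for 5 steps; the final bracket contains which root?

midpoint 0: f = -50 < 0 → [0, 6]
midpoint 3: f = -80 < 0 → [3, 6]
midpoint 4.5: f = -30.875 < 0 → [4.5, 6]
midpoint 5.25: f = 18.5781 > 0 → [4.5, 5.25]
midpoint 4.875: f = -8.4863 < 0 → [4.875, 5.25]

5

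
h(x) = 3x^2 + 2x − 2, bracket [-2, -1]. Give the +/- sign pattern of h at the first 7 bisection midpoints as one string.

++--+--

m = -1.5, h(m) = 1.75 (+); new bracket [-1.5, -1]
m = -1.25, h(m) = 0.1875 (+); new bracket [-1.25, -1]
m = -1.125, h(m) = -0.453125 (−); new bracket [-1.25, -1.125]
m = -1.1875, h(m) = -0.1445 (−); new bracket [-1.25, -1.1875]
m = -1.21875, h(m) = 0.0186 (+); new bracket [-1.21875, -1.1875]
m = -1.203125, h(m) = -0.0637 (−); new bracket [-1.21875, -1.203125]
m = -1.2109375, h(m) = -0.0228 (−); new bracket [-1.21875, -1.2109375]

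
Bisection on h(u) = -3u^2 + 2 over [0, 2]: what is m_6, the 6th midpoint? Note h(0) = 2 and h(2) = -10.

h(1) = -1 < 0, so the root lies in [0, 1]
h(0.5) = 1.25 > 0, so the root lies in [0.5, 1]
h(0.75) = 0.3125 > 0, so the root lies in [0.75, 1]
h(0.875) = -0.2969 < 0, so the root lies in [0.75, 0.875]
h(0.8125) = 0.0195 > 0, so the root lies in [0.8125, 0.875]
h(0.84375) = -0.1357 < 0, so the root lies in [0.8125, 0.84375]

0.84375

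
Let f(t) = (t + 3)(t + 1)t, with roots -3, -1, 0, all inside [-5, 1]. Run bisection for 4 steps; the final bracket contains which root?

midpoint -2: f = 2 > 0 → [-5, -2]
midpoint -3.5: f = -4.375 < 0 → [-3.5, -2]
midpoint -2.75: f = 1.203125 > 0 → [-3.5, -2.75]
midpoint -3.125: f = -0.8301 < 0 → [-3.125, -2.75]

-3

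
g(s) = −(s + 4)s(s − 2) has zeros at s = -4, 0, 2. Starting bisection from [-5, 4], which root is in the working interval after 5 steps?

g(-0.5) = -4.375 < 0, so the root lies in [-5, -0.5]
g(-2.75) = -16.328125 < 0, so the root lies in [-5, -2.75]
g(-3.875) = -2.845703 < 0, so the root lies in [-5, -3.875]
g(-4.4375) = 12.4978 > 0, so the root lies in [-4.4375, -3.875]
g(-4.15625) = 3.998 > 0, so the root lies in [-4.15625, -3.875]

-4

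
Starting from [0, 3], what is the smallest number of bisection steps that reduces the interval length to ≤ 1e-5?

19

Width after n steps is 3/2^n. Need 2^n ≥ 3/1e-5 = 300000.
2^18 = 262144 < 300000 ≤ 2^19 = 524288, so n = 19.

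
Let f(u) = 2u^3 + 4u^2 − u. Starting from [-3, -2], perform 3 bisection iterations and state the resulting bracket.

[-2.25, -2.125]

midpoint -2.5: f = -3.75 < 0 → [-2.5, -2]
midpoint -2.25: f = -0.28125 < 0 → [-2.25, -2]
midpoint -2.125: f = 0.996094 > 0 → [-2.25, -2.125]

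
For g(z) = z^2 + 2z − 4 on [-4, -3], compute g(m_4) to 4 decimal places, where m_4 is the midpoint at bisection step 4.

midpoint -3.5: g = 1.25 > 0 → [-3.5, -3]
midpoint -3.25: g = 0.0625 > 0 → [-3.25, -3]
midpoint -3.125: g = -0.484375 < 0 → [-3.25, -3.125]
midpoint -3.1875: g = -0.2148 < 0 → [-3.25, -3.1875]

-0.2148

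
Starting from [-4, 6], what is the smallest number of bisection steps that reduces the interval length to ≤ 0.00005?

Width after n steps is 10/2^n. Need 2^n ≥ 10/0.00005 = 200000.
2^17 = 131072 < 200000 ≤ 2^18 = 262144, so n = 18.

18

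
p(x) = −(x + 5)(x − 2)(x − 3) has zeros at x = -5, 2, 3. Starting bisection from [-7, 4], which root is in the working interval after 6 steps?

p(-1.5) = -55.125 < 0, so the root lies in [-7, -1.5]
p(-4.25) = -33.984375 < 0, so the root lies in [-7, -4.25]
p(-5.625) = 41.103516 > 0, so the root lies in [-5.625, -4.25]
p(-4.9375) = -3.4417 < 0, so the root lies in [-5.625, -4.9375]
p(-5.28125) = 16.9588 > 0, so the root lies in [-5.28125, -4.9375]
p(-5.109375) = 6.3058 > 0, so the root lies in [-5.109375, -4.9375]

-5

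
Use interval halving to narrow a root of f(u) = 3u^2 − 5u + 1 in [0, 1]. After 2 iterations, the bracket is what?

[0, 0.25]

u = 0.5 gives f = -0.75, negative; keep [0, 0.5]
u = 0.25 gives f = -0.0625, negative; keep [0, 0.25]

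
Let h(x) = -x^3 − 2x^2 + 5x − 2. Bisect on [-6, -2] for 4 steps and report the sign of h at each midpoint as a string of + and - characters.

x = -4 gives h = 10, positive; keep [-4, -2]
x = -3 gives h = -8, negative; keep [-4, -3]
x = -3.5 gives h = -1.125, negative; keep [-4, -3.5]
x = -3.75 gives h = 3.8594, positive; keep [-3.75, -3.5]

+--+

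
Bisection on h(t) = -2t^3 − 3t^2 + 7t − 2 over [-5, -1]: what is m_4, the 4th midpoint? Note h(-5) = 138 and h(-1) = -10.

midpoint -3: h = 4 > 0 → [-3, -1]
midpoint -2: h = -12 < 0 → [-3, -2]
midpoint -2.5: h = -7 < 0 → [-3, -2.5]
midpoint -2.75: h = -2.3438 < 0 → [-3, -2.75]

-2.75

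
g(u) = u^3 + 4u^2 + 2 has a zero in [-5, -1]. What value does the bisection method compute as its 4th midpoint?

midpoint -3: g = 11 > 0 → [-5, -3]
midpoint -4: g = 2 > 0 → [-5, -4]
midpoint -4.5: g = -8.125 < 0 → [-4.5, -4]
midpoint -4.25: g = -2.5156 < 0 → [-4.25, -4]

-4.25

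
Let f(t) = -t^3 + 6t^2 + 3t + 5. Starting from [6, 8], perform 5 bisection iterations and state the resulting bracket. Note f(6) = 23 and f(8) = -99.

[6.5625, 6.625]

midpoint 7: f = -23 < 0 → [6, 7]
midpoint 6.5: f = 3.375 > 0 → [6.5, 7]
midpoint 6.75: f = -8.921875 < 0 → [6.5, 6.75]
midpoint 6.625: f = -2.5566 < 0 → [6.5, 6.625]
midpoint 6.5625: f = 0.4626 > 0 → [6.5625, 6.625]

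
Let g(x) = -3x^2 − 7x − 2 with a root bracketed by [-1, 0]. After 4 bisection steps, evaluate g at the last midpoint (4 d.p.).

m = -0.5, g(m) = 0.75 (+); new bracket [-0.5, 0]
m = -0.25, g(m) = -0.4375 (−); new bracket [-0.5, -0.25]
m = -0.375, g(m) = 0.203125 (+); new bracket [-0.375, -0.25]
m = -0.3125, g(m) = -0.1055 (−); new bracket [-0.375, -0.3125]

-0.1055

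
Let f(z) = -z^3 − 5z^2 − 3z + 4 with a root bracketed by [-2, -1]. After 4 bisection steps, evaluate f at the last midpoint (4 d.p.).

0.2952

midpoint -1.5: f = 0.625 > 0 → [-2, -1.5]
midpoint -1.75: f = -0.703125 < 0 → [-1.75, -1.5]
midpoint -1.625: f = -0.037109 < 0 → [-1.625, -1.5]
midpoint -1.5625: f = 0.2952 > 0 → [-1.625, -1.5625]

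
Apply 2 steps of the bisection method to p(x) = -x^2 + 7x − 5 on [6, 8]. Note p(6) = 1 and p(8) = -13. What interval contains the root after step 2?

[6, 6.5]

p(7) = -5 < 0, so the root lies in [6, 7]
p(6.5) = -1.75 < 0, so the root lies in [6, 6.5]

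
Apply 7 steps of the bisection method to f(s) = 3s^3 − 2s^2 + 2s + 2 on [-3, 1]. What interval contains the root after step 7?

s = -1 gives f = -5, negative; keep [-1, 1]
s = 0 gives f = 2, positive; keep [-1, 0]
s = -0.5 gives f = 0.125, positive; keep [-1, -0.5]
s = -0.75 gives f = -1.8906, negative; keep [-0.75, -0.5]
s = -0.625 gives f = -0.7637, negative; keep [-0.625, -0.5]
s = -0.5625 gives f = -0.2917, negative; keep [-0.5625, -0.5]
s = -0.53125 gives f = -0.0768, negative; keep [-0.53125, -0.5]

[-0.53125, -0.5]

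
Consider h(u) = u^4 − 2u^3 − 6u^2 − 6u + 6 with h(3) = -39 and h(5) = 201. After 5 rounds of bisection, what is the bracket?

h(4) = 14 > 0, so the root lies in [3, 4]
h(3.5) = -24.1875 < 0, so the root lies in [3.5, 4]
h(3.75) = -8.589844 < 0, so the root lies in [3.75, 4]
h(3.875) = 1.7542 > 0, so the root lies in [3.75, 3.875]
h(3.8125) = -3.6457 < 0, so the root lies in [3.8125, 3.875]

[3.8125, 3.875]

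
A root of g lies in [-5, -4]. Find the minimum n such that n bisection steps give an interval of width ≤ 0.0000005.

21

Width after n steps is 1/2^n. Need 2^n ≥ 1/0.0000005 = 2000000.
2^20 = 1048576 < 2000000 ≤ 2^21 = 2097152, so n = 21.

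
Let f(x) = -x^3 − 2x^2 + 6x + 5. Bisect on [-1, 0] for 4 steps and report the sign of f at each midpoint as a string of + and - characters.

midpoint -0.5: f = 1.625 > 0 → [-1, -0.5]
midpoint -0.75: f = -0.203125 < 0 → [-0.75, -0.5]
midpoint -0.625: f = 0.712891 > 0 → [-0.75, -0.625]
midpoint -0.6875: f = 0.2546 > 0 → [-0.75, -0.6875]

+-++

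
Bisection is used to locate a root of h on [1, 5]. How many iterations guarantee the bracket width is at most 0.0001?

16

Width after n steps is 4/2^n. Need 2^n ≥ 4/0.0001 = 40000.
2^15 = 32768 < 40000 ≤ 2^16 = 65536, so n = 16.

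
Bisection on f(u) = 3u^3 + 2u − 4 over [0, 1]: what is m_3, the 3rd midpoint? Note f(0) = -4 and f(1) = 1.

0.875

midpoint 0.5: f = -2.625 < 0 → [0.5, 1]
midpoint 0.75: f = -1.234375 < 0 → [0.75, 1]
midpoint 0.875: f = -0.240234 < 0 → [0.875, 1]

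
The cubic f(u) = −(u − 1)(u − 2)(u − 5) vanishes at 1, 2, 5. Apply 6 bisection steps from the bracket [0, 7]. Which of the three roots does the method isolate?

midpoint 3.5: f = 5.625 > 0 → [3.5, 7]
midpoint 5.25: f = -3.453125 < 0 → [3.5, 5.25]
midpoint 4.375: f = 5.009766 > 0 → [4.375, 5.25]
midpoint 4.8125: f = 2.0105 > 0 → [4.8125, 5.25]
midpoint 5.03125: f = -0.3819 < 0 → [4.8125, 5.03125]
midpoint 4.921875: f = 0.8953 > 0 → [4.921875, 5.03125]

5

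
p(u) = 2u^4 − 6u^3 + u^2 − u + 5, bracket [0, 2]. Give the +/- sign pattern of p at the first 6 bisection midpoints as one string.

+---++

m = 1, p(m) = 1 (+); new bracket [1, 2]
m = 1.5, p(m) = -4.375 (−); new bracket [1, 1.5]
m = 1.25, p(m) = -1.523438 (−); new bracket [1, 1.25]
m = 1.125, p(m) = -0.1987 (−); new bracket [1, 1.125]
m = 1.0625, p(m) = 0.4185 (+); new bracket [1.0625, 1.125]
m = 1.09375, p(m) = 0.1141 (+); new bracket [1.09375, 1.125]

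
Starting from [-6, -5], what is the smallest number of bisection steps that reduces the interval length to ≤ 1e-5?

Width after n steps is 1/2^n. Need 2^n ≥ 1/1e-5 = 100000.
2^16 = 65536 < 100000 ≤ 2^17 = 131072, so n = 17.

17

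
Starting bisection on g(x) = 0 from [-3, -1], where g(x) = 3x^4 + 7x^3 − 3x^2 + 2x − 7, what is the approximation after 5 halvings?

midpoint -2: g = -31 < 0 → [-3, -2]
midpoint -2.5: g = -22.9375 < 0 → [-3, -2.5]
midpoint -2.75: g = -9.191406 < 0 → [-3, -2.75]
midpoint -2.875: g = 1.0691 > 0 → [-2.875, -2.75]
midpoint -2.8125: g = -4.375 < 0 → [-2.875, -2.8125]

-2.8125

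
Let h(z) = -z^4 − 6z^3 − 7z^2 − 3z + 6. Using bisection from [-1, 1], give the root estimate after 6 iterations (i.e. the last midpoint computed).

0.59375

m = 0, h(m) = 6 (+); new bracket [0, 1]
m = 0.5, h(m) = 1.9375 (+); new bracket [0.5, 1]
m = 0.75, h(m) = -3.035156 (−); new bracket [0.5, 0.75]
m = 0.625, h(m) = -0.2268 (−); new bracket [0.5, 0.625]
m = 0.5625, h(m) = 0.9297 (+); new bracket [0.5625, 0.625]
m = 0.59375, h(m) = 0.3708 (+); new bracket [0.59375, 0.625]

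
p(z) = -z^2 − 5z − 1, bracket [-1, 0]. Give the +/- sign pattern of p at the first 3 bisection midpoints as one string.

++-

p(-0.5) = 1.25 > 0, so the root lies in [-0.5, 0]
p(-0.25) = 0.1875 > 0, so the root lies in [-0.25, 0]
p(-0.125) = -0.390625 < 0, so the root lies in [-0.25, -0.125]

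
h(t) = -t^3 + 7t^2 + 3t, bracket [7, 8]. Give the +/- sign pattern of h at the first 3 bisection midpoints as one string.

-++

midpoint 7.5: h = -5.625 < 0 → [7, 7.5]
midpoint 7.25: h = 8.609375 > 0 → [7.25, 7.5]
midpoint 7.375: h = 1.728516 > 0 → [7.375, 7.5]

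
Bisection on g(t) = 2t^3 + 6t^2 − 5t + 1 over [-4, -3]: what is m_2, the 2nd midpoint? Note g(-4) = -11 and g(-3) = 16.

-3.75

m = -3.5, g(m) = 6.25 (+); new bracket [-4, -3.5]
m = -3.75, g(m) = -1.34375 (−); new bracket [-3.75, -3.5]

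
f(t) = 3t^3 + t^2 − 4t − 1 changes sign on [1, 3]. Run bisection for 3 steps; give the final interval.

f(2) = 19 > 0, so the root lies in [1, 2]
f(1.5) = 5.375 > 0, so the root lies in [1, 1.5]
f(1.25) = 1.421875 > 0, so the root lies in [1, 1.25]

[1, 1.25]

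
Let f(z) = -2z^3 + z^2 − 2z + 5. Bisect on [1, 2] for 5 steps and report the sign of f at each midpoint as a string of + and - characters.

-+---

m = 1.5, f(m) = -2.5 (−); new bracket [1, 1.5]
m = 1.25, f(m) = 0.15625 (+); new bracket [1.25, 1.5]
m = 1.375, f(m) = -1.058594 (−); new bracket [1.25, 1.375]
m = 1.3125, f(m) = -0.4243 (−); new bracket [1.25, 1.3125]
m = 1.28125, f(m) = -0.1275 (−); new bracket [1.25, 1.28125]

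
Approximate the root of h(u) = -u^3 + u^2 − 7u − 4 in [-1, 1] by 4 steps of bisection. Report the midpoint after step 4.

-0.625

u = 0 gives h = -4, negative; keep [-1, 0]
u = -0.5 gives h = -0.125, negative; keep [-1, -0.5]
u = -0.75 gives h = 2.234375, positive; keep [-0.75, -0.5]
u = -0.625 gives h = 1.0098, positive; keep [-0.625, -0.5]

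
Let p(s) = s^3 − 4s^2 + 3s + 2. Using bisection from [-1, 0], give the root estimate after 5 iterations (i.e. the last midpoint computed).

p(-0.5) = -0.625 < 0, so the root lies in [-0.5, 0]
p(-0.25) = 0.984375 > 0, so the root lies in [-0.5, -0.25]
p(-0.375) = 0.259766 > 0, so the root lies in [-0.5, -0.375]
p(-0.4375) = -0.1619 < 0, so the root lies in [-0.4375, -0.375]
p(-0.40625) = 0.054 > 0, so the root lies in [-0.4375, -0.40625]

-0.40625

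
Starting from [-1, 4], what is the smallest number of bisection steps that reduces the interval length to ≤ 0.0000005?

Width after n steps is 5/2^n. Need 2^n ≥ 5/0.0000005 = 10000000.
2^23 = 8388608 < 10000000 ≤ 2^24 = 16777216, so n = 24.

24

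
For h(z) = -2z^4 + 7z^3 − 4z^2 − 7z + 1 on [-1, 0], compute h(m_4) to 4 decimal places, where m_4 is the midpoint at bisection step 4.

-0.5794

h(-0.5) = 2.5 > 0, so the root lies in [-1, -0.5]
h(-0.75) = 0.414062 > 0, so the root lies in [-1, -0.75]
h(-0.875) = -1.799316 < 0, so the root lies in [-0.875, -0.75]
h(-0.8125) = -0.5794 < 0, so the root lies in [-0.8125, -0.75]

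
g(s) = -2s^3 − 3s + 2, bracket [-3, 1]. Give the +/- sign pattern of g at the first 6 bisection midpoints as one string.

+++---

m = -1, g(m) = 7 (+); new bracket [-1, 1]
m = 0, g(m) = 2 (+); new bracket [0, 1]
m = 0.5, g(m) = 0.25 (+); new bracket [0.5, 1]
m = 0.75, g(m) = -1.0938 (−); new bracket [0.5, 0.75]
m = 0.625, g(m) = -0.3633 (−); new bracket [0.5, 0.625]
m = 0.5625, g(m) = -0.0435 (−); new bracket [0.5, 0.5625]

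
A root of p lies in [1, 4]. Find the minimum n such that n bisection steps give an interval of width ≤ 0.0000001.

Width after n steps is 3/2^n. Need 2^n ≥ 3/0.0000001 = 30000000.
2^24 = 16777216 < 30000000 ≤ 2^25 = 33554432, so n = 25.

25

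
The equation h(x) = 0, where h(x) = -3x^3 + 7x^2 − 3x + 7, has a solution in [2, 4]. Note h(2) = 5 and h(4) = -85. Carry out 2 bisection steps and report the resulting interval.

midpoint 3: h = -20 < 0 → [2, 3]
midpoint 2.5: h = -3.625 < 0 → [2, 2.5]

[2, 2.5]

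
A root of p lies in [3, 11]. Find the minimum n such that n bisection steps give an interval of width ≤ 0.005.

11

Width after n steps is 8/2^n. Need 2^n ≥ 8/0.005 = 1600.
2^10 = 1024 < 1600 ≤ 2^11 = 2048, so n = 11.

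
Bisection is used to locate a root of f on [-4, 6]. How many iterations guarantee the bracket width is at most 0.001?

Width after n steps is 10/2^n. Need 2^n ≥ 10/0.001 = 10000.
2^13 = 8192 < 10000 ≤ 2^14 = 16384, so n = 14.

14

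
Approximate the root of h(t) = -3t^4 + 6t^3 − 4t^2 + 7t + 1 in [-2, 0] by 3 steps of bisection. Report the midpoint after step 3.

-0.25

t = -1 gives h = -19, negative; keep [-1, 0]
t = -0.5 gives h = -4.4375, negative; keep [-0.5, 0]
t = -0.25 gives h = -1.105469, negative; keep [-0.25, 0]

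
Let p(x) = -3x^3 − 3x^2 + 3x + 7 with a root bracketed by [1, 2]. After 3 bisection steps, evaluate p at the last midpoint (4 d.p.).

p(1.5) = -5.375 < 0, so the root lies in [1, 1.5]
p(1.25) = 0.203125 > 0, so the root lies in [1.25, 1.5]
p(1.375) = -2.345703 < 0, so the root lies in [1.25, 1.375]

-2.3457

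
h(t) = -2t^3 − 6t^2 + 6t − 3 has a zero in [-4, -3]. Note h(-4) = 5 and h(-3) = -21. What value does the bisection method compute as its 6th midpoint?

-3.859375

m = -3.5, h(m) = -11.75 (−); new bracket [-4, -3.5]
m = -3.75, h(m) = -4.40625 (−); new bracket [-4, -3.75]
m = -3.875, h(m) = 0.027344 (+); new bracket [-3.875, -3.75]
m = -3.8125, h(m) = -2.2554 (−); new bracket [-3.875, -3.8125]
m = -3.84375, h(m) = -1.1307 (−); new bracket [-3.875, -3.84375]
m = -3.859375, h(m) = -0.5559 (−); new bracket [-3.875, -3.859375]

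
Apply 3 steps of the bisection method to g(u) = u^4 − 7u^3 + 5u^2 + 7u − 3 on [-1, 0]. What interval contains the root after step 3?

m = -0.5, g(m) = -4.3125 (−); new bracket [-1, -0.5]
m = -0.75, g(m) = -2.167969 (−); new bracket [-1, -0.75]
m = -0.875, g(m) = -0.02124 (−); new bracket [-1, -0.875]

[-1, -0.875]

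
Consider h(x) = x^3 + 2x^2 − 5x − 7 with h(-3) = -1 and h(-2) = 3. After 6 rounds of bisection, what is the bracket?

[-2.90625, -2.890625]

midpoint -2.5: h = 2.375 > 0 → [-3, -2.5]
midpoint -2.75: h = 1.078125 > 0 → [-3, -2.75]
midpoint -2.875: h = 0.142578 > 0 → [-3, -2.875]
midpoint -2.9375: h = -0.4021 < 0 → [-2.9375, -2.875]
midpoint -2.90625: h = -0.1232 < 0 → [-2.90625, -2.875]
midpoint -2.890625: h = 0.0113 > 0 → [-2.90625, -2.890625]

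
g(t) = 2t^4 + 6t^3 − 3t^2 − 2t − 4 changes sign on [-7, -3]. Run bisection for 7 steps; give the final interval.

[-3.40625, -3.375]

m = -5, g(m) = 431 (+); new bracket [-5, -3]
m = -4, g(m) = 84 (+); new bracket [-4, -3]
m = -3.5, g(m) = 9.125 (+); new bracket [-3.5, -3]
m = -3.25, g(m) = -12.0234 (−); new bracket [-3.5, -3.25]
m = -3.375, g(m) = -2.5894 (−); new bracket [-3.5, -3.375]
m = -3.4375, g(m) = 2.9673 (+); new bracket [-3.4375, -3.375]
m = -3.40625, g(m) = 0.1158 (+); new bracket [-3.40625, -3.375]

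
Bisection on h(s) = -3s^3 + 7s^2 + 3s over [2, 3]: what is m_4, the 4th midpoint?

h(2.5) = 4.375 > 0, so the root lies in [2.5, 3]
h(2.75) = -1.203125 < 0, so the root lies in [2.5, 2.75]
h(2.625) = 1.845703 > 0, so the root lies in [2.625, 2.75]
h(2.6875) = 0.3884 > 0, so the root lies in [2.6875, 2.75]

2.6875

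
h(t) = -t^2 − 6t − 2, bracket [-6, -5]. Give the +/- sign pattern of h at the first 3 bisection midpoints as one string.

h(-5.5) = 0.75 > 0, so the root lies in [-6, -5.5]
h(-5.75) = -0.5625 < 0, so the root lies in [-5.75, -5.5]
h(-5.625) = 0.109375 > 0, so the root lies in [-5.75, -5.625]

+-+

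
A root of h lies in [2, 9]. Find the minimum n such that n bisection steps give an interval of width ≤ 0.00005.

18

Width after n steps is 7/2^n. Need 2^n ≥ 7/0.00005 = 140000.
2^17 = 131072 < 140000 ≤ 2^18 = 262144, so n = 18.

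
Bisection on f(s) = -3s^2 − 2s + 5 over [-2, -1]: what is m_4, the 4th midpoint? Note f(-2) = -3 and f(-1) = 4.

-1.6875

s = -1.5 gives f = 1.25, positive; keep [-2, -1.5]
s = -1.75 gives f = -0.6875, negative; keep [-1.75, -1.5]
s = -1.625 gives f = 0.328125, positive; keep [-1.75, -1.625]
s = -1.6875 gives f = -0.168, negative; keep [-1.6875, -1.625]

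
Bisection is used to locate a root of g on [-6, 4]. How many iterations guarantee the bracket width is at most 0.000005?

21

Width after n steps is 10/2^n. Need 2^n ≥ 10/0.000005 = 2000000.
2^20 = 1048576 < 2000000 ≤ 2^21 = 2097152, so n = 21.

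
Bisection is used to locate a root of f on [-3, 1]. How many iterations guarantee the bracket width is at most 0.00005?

Width after n steps is 4/2^n. Need 2^n ≥ 4/0.00005 = 80000.
2^16 = 65536 < 80000 ≤ 2^17 = 131072, so n = 17.

17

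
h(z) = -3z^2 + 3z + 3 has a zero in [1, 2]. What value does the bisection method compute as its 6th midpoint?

midpoint 1.5: h = 0.75 > 0 → [1.5, 2]
midpoint 1.75: h = -0.9375 < 0 → [1.5, 1.75]
midpoint 1.625: h = -0.046875 < 0 → [1.5, 1.625]
midpoint 1.5625: h = 0.3633 > 0 → [1.5625, 1.625]
midpoint 1.59375: h = 0.1611 > 0 → [1.59375, 1.625]
midpoint 1.609375: h = 0.0579 > 0 → [1.609375, 1.625]

1.609375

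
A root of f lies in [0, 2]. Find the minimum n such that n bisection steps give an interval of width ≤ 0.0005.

Width after n steps is 2/2^n. Need 2^n ≥ 2/0.0005 = 4000.
2^11 = 2048 < 4000 ≤ 2^12 = 4096, so n = 12.

12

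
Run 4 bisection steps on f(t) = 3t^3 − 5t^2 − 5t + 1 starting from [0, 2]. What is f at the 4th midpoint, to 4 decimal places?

0.3027

midpoint 1: f = -6 < 0 → [0, 1]
midpoint 0.5: f = -2.375 < 0 → [0, 0.5]
midpoint 0.25: f = -0.515625 < 0 → [0, 0.25]
midpoint 0.125: f = 0.3027 > 0 → [0.125, 0.25]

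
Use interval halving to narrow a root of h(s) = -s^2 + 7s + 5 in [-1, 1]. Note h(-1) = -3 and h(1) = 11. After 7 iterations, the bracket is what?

h(0) = 5 > 0, so the root lies in [-1, 0]
h(-0.5) = 1.25 > 0, so the root lies in [-1, -0.5]
h(-0.75) = -0.8125 < 0, so the root lies in [-0.75, -0.5]
h(-0.625) = 0.2344 > 0, so the root lies in [-0.75, -0.625]
h(-0.6875) = -0.2852 < 0, so the root lies in [-0.6875, -0.625]
h(-0.65625) = -0.0244 < 0, so the root lies in [-0.65625, -0.625]
h(-0.640625) = 0.1052 > 0, so the root lies in [-0.65625, -0.640625]

[-0.65625, -0.640625]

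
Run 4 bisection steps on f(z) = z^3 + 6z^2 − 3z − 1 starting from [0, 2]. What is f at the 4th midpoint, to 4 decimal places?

f(1) = 3 > 0, so the root lies in [0, 1]
f(0.5) = -0.875 < 0, so the root lies in [0.5, 1]
f(0.75) = 0.546875 > 0, so the root lies in [0.5, 0.75]
f(0.625) = -0.2871 < 0, so the root lies in [0.625, 0.75]

-0.2871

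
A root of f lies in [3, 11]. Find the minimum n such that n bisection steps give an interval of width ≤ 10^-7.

27

Width after n steps is 8/2^n. Need 2^n ≥ 8/10^-7 = 80000000.
2^26 = 67108864 < 80000000 ≤ 2^27 = 134217728, so n = 27.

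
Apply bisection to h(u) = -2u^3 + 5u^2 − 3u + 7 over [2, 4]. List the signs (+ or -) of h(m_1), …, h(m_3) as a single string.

u = 3 gives h = -11, negative; keep [2, 3]
u = 2.5 gives h = -0.5, negative; keep [2, 2.5]
u = 2.25 gives h = 2.78125, positive; keep [2.25, 2.5]

--+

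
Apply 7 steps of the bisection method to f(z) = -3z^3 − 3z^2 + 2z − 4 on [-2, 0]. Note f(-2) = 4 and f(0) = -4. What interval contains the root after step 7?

z = -1 gives f = -6, negative; keep [-2, -1]
z = -1.5 gives f = -3.625, negative; keep [-2, -1.5]
z = -1.75 gives f = -0.609375, negative; keep [-2, -1.75]
z = -1.875 gives f = 1.4785, positive; keep [-1.875, -1.75]
z = -1.8125 gives f = 0.3826, positive; keep [-1.8125, -1.75]
z = -1.78125 gives f = -0.1261, negative; keep [-1.8125, -1.78125]
z = -1.796875 gives f = 0.125, positive; keep [-1.796875, -1.78125]

[-1.796875, -1.78125]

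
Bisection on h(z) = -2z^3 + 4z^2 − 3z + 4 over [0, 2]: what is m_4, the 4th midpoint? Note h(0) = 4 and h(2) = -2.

1.875

h(1) = 3 > 0, so the root lies in [1, 2]
h(1.5) = 1.75 > 0, so the root lies in [1.5, 2]
h(1.75) = 0.28125 > 0, so the root lies in [1.75, 2]
h(1.875) = -0.7461 < 0, so the root lies in [1.75, 1.875]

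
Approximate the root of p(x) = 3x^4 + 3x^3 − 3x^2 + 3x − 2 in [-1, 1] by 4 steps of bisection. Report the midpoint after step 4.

0.625

m = 0, p(m) = -2 (−); new bracket [0, 1]
m = 0.5, p(m) = -0.6875 (−); new bracket [0.5, 1]
m = 0.75, p(m) = 0.777344 (+); new bracket [0.5, 0.75]
m = 0.625, p(m) = -0.1067 (−); new bracket [0.625, 0.75]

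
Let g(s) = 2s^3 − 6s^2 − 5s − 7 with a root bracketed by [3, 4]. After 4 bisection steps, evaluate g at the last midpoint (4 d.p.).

2.3823

g(3.5) = -12.25 < 0, so the root lies in [3.5, 4]
g(3.75) = -4.65625 < 0, so the root lies in [3.75, 4]
g(3.875) = -0.097656 < 0, so the root lies in [3.875, 4]
g(3.9375) = 2.3823 > 0, so the root lies in [3.875, 3.9375]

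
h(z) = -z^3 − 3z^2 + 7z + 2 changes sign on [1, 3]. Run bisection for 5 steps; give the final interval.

h(2) = -4 < 0, so the root lies in [1, 2]
h(1.5) = 2.375 > 0, so the root lies in [1.5, 2]
h(1.75) = -0.296875 < 0, so the root lies in [1.5, 1.75]
h(1.625) = 1.1621 > 0, so the root lies in [1.625, 1.75]
h(1.6875) = 0.4641 > 0, so the root lies in [1.6875, 1.75]

[1.6875, 1.75]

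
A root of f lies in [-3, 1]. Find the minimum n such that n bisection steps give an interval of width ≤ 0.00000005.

27

Width after n steps is 4/2^n. Need 2^n ≥ 4/0.00000005 = 80000000.
2^26 = 67108864 < 80000000 ≤ 2^27 = 134217728, so n = 27.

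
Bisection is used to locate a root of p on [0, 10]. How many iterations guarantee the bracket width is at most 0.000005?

Width after n steps is 10/2^n. Need 2^n ≥ 10/0.000005 = 2000000.
2^20 = 1048576 < 2000000 ≤ 2^21 = 2097152, so n = 21.

21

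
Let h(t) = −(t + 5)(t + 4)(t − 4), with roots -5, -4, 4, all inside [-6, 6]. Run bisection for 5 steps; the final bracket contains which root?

h(0) = 80 > 0, so the root lies in [0, 6]
h(3) = 56 > 0, so the root lies in [3, 6]
h(4.5) = -40.375 < 0, so the root lies in [3, 4.5]
h(3.75) = 16.9531 > 0, so the root lies in [3.75, 4.5]
h(4.125) = -9.2676 < 0, so the root lies in [3.75, 4.125]

4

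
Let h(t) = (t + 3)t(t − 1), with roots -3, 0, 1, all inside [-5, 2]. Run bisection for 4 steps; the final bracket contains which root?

midpoint -1.5: h = 5.625 > 0 → [-5, -1.5]
midpoint -3.25: h = -3.453125 < 0 → [-3.25, -1.5]
midpoint -2.375: h = 5.009766 > 0 → [-3.25, -2.375]
midpoint -2.8125: h = 2.0105 > 0 → [-3.25, -2.8125]

-3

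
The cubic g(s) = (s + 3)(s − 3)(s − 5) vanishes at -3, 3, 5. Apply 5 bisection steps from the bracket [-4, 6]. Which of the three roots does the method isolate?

g(1) = 32 > 0, so the root lies in [-4, 1]
g(-1.5) = 43.875 > 0, so the root lies in [-4, -1.5]
g(-2.75) = 11.140625 > 0, so the root lies in [-4, -2.75]
g(-3.375) = -20.0215 < 0, so the root lies in [-3.375, -2.75]
g(-3.0625) = -3.0549 < 0, so the root lies in [-3.0625, -2.75]

-3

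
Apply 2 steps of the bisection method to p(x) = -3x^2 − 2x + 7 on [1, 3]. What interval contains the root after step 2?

x = 2 gives p = -9, negative; keep [1, 2]
x = 1.5 gives p = -2.75, negative; keep [1, 1.5]

[1, 1.5]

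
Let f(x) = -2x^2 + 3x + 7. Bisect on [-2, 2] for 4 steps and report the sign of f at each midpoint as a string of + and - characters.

++-+

x = 0 gives f = 7, positive; keep [-2, 0]
x = -1 gives f = 2, positive; keep [-2, -1]
x = -1.5 gives f = -2, negative; keep [-1.5, -1]
x = -1.25 gives f = 0.125, positive; keep [-1.5, -1.25]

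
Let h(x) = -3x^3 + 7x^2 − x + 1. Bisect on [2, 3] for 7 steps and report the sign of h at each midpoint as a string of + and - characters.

h(2.5) = -4.625 < 0, so the root lies in [2, 2.5]
h(2.25) = 0.015625 > 0, so the root lies in [2.25, 2.5]
h(2.375) = -2.080078 < 0, so the root lies in [2.25, 2.375]
h(2.3125) = -0.9783 < 0, so the root lies in [2.25, 2.3125]
h(2.28125) = -0.4681 < 0, so the root lies in [2.25, 2.28125]
h(2.265625) = -0.223 < 0, so the root lies in [2.25, 2.265625]
h(2.2578125) = -0.1029 < 0, so the root lies in [2.25, 2.2578125]

-+-----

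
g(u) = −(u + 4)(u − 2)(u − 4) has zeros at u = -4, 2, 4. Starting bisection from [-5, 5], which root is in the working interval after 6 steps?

u = 0 gives g = -32, negative; keep [-5, 0]
u = -2.5 gives g = -43.875, negative; keep [-5, -2.5]
u = -3.75 gives g = -11.140625, negative; keep [-5, -3.75]
u = -4.375 gives g = 20.0215, positive; keep [-4.375, -3.75]
u = -4.0625 gives g = 3.0549, positive; keep [-4.0625, -3.75]
u = -3.90625 gives g = -4.3778, negative; keep [-4.0625, -3.90625]

-4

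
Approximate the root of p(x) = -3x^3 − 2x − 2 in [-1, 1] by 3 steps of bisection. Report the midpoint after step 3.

-0.75

m = 0, p(m) = -2 (−); new bracket [-1, 0]
m = -0.5, p(m) = -0.625 (−); new bracket [-1, -0.5]
m = -0.75, p(m) = 0.765625 (+); new bracket [-0.75, -0.5]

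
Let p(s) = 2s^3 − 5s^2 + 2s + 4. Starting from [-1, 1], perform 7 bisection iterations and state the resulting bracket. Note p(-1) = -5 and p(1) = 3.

p(0) = 4 > 0, so the root lies in [-1, 0]
p(-0.5) = 1.5 > 0, so the root lies in [-1, -0.5]
p(-0.75) = -1.15625 < 0, so the root lies in [-0.75, -0.5]
p(-0.625) = 0.3086 > 0, so the root lies in [-0.75, -0.625]
p(-0.6875) = -0.3882 < 0, so the root lies in [-0.6875, -0.625]
p(-0.65625) = -0.0311 < 0, so the root lies in [-0.65625, -0.625]
p(-0.640625) = 0.1409 > 0, so the root lies in [-0.65625, -0.640625]

[-0.65625, -0.640625]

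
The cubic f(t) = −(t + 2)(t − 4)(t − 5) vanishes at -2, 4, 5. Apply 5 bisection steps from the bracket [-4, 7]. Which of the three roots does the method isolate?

midpoint 1.5: f = -30.625 < 0 → [-4, 1.5]
midpoint -1.25: f = -24.609375 < 0 → [-4, -1.25]
midpoint -2.625: f = 31.572266 > 0 → [-2.625, -1.25]
midpoint -1.9375: f = -2.5745 < 0 → [-2.625, -1.9375]
midpoint -2.28125: f = 12.8631 > 0 → [-2.28125, -1.9375]

-2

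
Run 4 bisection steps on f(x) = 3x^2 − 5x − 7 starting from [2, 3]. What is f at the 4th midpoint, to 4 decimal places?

x = 2.5 gives f = -0.75, negative; keep [2.5, 3]
x = 2.75 gives f = 1.9375, positive; keep [2.5, 2.75]
x = 2.625 gives f = 0.546875, positive; keep [2.5, 2.625]
x = 2.5625 gives f = -0.1133, negative; keep [2.5625, 2.625]

-0.1133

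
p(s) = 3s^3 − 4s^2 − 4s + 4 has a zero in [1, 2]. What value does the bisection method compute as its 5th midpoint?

p(1.5) = -0.875 < 0, so the root lies in [1.5, 2]
p(1.75) = 0.828125 > 0, so the root lies in [1.5, 1.75]
p(1.625) = -0.189453 < 0, so the root lies in [1.625, 1.75]
p(1.6875) = 0.2756 > 0, so the root lies in [1.625, 1.6875]
p(1.65625) = 0.0324 > 0, so the root lies in [1.625, 1.65625]

1.65625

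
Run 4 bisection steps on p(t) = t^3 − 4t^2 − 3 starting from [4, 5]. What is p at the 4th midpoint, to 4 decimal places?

p(4.5) = 7.125 > 0, so the root lies in [4, 4.5]
p(4.25) = 1.515625 > 0, so the root lies in [4, 4.25]
p(4.125) = -0.873047 < 0, so the root lies in [4.125, 4.25]
p(4.1875) = 0.2878 > 0, so the root lies in [4.125, 4.1875]

0.2878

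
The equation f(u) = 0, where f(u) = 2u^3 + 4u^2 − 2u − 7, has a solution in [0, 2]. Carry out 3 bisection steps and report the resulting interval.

[1, 1.25]

u = 1 gives f = -3, negative; keep [1, 2]
u = 1.5 gives f = 5.75, positive; keep [1, 1.5]
u = 1.25 gives f = 0.65625, positive; keep [1, 1.25]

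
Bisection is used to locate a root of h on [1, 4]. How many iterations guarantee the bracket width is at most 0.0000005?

23

Width after n steps is 3/2^n. Need 2^n ≥ 3/0.0000005 = 6000000.
2^22 = 4194304 < 6000000 ≤ 2^23 = 8388608, so n = 23.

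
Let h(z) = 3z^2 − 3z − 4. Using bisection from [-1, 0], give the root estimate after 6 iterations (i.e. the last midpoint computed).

-0.765625

h(-0.5) = -1.75 < 0, so the root lies in [-1, -0.5]
h(-0.75) = -0.0625 < 0, so the root lies in [-1, -0.75]
h(-0.875) = 0.921875 > 0, so the root lies in [-0.875, -0.75]
h(-0.8125) = 0.418 > 0, so the root lies in [-0.8125, -0.75]
h(-0.78125) = 0.1748 > 0, so the root lies in [-0.78125, -0.75]
h(-0.765625) = 0.0554 > 0, so the root lies in [-0.765625, -0.75]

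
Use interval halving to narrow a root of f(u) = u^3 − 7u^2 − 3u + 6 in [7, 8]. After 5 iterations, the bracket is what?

[7.28125, 7.3125]

u = 7.5 gives f = 11.625, positive; keep [7, 7.5]
u = 7.25 gives f = -2.609375, negative; keep [7.25, 7.5]
u = 7.375 gives f = 4.271484, positive; keep [7.25, 7.375]
u = 7.3125 gives f = 0.7727, positive; keep [7.25, 7.3125]
u = 7.28125 gives f = -0.9328, negative; keep [7.28125, 7.3125]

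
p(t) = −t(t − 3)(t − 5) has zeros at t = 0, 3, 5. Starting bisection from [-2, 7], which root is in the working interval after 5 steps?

0

midpoint 2.5: p = -3.125 < 0 → [-2, 2.5]
midpoint 0.25: p = -3.265625 < 0 → [-2, 0.25]
midpoint -0.875: p = 19.919922 > 0 → [-0.875, 0.25]
midpoint -0.3125: p = 5.4993 > 0 → [-0.3125, 0.25]
midpoint -0.03125: p = 0.4766 > 0 → [-0.03125, 0.25]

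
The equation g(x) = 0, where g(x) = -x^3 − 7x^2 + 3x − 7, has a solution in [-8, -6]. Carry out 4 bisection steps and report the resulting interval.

[-7.625, -7.5]

m = -7, g(m) = -28 (−); new bracket [-8, -7]
m = -7.5, g(m) = -1.375 (−); new bracket [-8, -7.5]
m = -7.75, g(m) = 14.796875 (+); new bracket [-7.75, -7.5]
m = -7.625, g(m) = 6.4629 (+); new bracket [-7.625, -7.5]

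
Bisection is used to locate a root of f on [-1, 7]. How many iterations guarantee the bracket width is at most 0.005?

Width after n steps is 8/2^n. Need 2^n ≥ 8/0.005 = 1600.
2^10 = 1024 < 1600 ≤ 2^11 = 2048, so n = 11.

11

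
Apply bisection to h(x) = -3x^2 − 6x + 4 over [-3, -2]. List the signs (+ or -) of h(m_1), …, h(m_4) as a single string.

x = -2.5 gives h = 0.25, positive; keep [-3, -2.5]
x = -2.75 gives h = -2.1875, negative; keep [-2.75, -2.5]
x = -2.625 gives h = -0.921875, negative; keep [-2.625, -2.5]
x = -2.5625 gives h = -0.3242, negative; keep [-2.5625, -2.5]

+---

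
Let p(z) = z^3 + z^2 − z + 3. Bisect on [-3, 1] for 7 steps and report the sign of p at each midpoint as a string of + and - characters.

z = -1 gives p = 4, positive; keep [-3, -1]
z = -2 gives p = 1, positive; keep [-3, -2]
z = -2.5 gives p = -3.875, negative; keep [-2.5, -2]
z = -2.25 gives p = -1.0781, negative; keep [-2.25, -2]
z = -2.125 gives p = 0.0449, positive; keep [-2.25, -2.125]
z = -2.1875 gives p = -0.4949, negative; keep [-2.1875, -2.125]
z = -2.15625 gives p = -0.2196, negative; keep [-2.15625, -2.125]

++--+--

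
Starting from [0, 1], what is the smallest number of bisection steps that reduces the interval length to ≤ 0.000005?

18

Width after n steps is 1/2^n. Need 2^n ≥ 1/0.000005 = 200000.
2^17 = 131072 < 200000 ≤ 2^18 = 262144, so n = 18.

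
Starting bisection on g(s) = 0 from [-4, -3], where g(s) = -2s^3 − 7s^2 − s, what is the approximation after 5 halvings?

g(-3.5) = 3.5 > 0, so the root lies in [-3.5, -3]
g(-3.25) = -2.03125 < 0, so the root lies in [-3.5, -3.25]
g(-3.375) = 0.527344 > 0, so the root lies in [-3.375, -3.25]
g(-3.3125) = -0.8022 < 0, so the root lies in [-3.375, -3.3125]
g(-3.34375) = -0.1502 < 0, so the root lies in [-3.375, -3.34375]

-3.34375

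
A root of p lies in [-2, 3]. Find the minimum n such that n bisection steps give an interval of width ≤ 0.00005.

Width after n steps is 5/2^n. Need 2^n ≥ 5/0.00005 = 100000.
2^16 = 65536 < 100000 ≤ 2^17 = 131072, so n = 17.

17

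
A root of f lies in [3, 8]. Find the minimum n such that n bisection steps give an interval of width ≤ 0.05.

Width after n steps is 5/2^n. Need 2^n ≥ 5/0.05 = 100.
2^6 = 64 < 100 ≤ 2^7 = 128, so n = 7.

7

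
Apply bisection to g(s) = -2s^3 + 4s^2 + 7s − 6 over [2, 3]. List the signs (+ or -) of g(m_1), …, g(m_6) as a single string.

++-++-

midpoint 2.5: g = 5.25 > 0 → [2.5, 3]
midpoint 2.75: g = 1.90625 > 0 → [2.75, 3]
midpoint 2.875: g = -0.339844 < 0 → [2.75, 2.875]
midpoint 2.8125: g = 0.8335 > 0 → [2.8125, 2.875]
midpoint 2.84375: g = 0.2596 > 0 → [2.84375, 2.875]
midpoint 2.859375: g = -0.0369 < 0 → [2.84375, 2.859375]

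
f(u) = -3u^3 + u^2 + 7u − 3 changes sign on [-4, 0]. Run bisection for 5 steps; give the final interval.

f(-2) = 11 > 0, so the root lies in [-2, 0]
f(-1) = -6 < 0, so the root lies in [-2, -1]
f(-1.5) = -1.125 < 0, so the root lies in [-2, -1.5]
f(-1.75) = 3.8906 > 0, so the root lies in [-1.75, -1.5]
f(-1.625) = 1.1387 > 0, so the root lies in [-1.625, -1.5]

[-1.625, -1.5]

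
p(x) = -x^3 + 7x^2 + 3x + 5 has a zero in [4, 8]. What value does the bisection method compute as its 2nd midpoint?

7

p(6) = 59 > 0, so the root lies in [6, 8]
p(7) = 26 > 0, so the root lies in [7, 8]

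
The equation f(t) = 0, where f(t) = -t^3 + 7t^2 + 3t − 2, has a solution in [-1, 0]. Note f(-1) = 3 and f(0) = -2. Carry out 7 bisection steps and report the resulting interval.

[-0.7421875, -0.734375]

t = -0.5 gives f = -1.625, negative; keep [-1, -0.5]
t = -0.75 gives f = 0.109375, positive; keep [-0.75, -0.5]
t = -0.625 gives f = -0.896484, negative; keep [-0.75, -0.625]
t = -0.6875 gives f = -0.429, negative; keep [-0.75, -0.6875]
t = -0.71875 gives f = -0.1687, negative; keep [-0.75, -0.71875]
t = -0.734375 gives f = -0.0319, negative; keep [-0.75, -0.734375]
t = -0.7421875 gives f = 0.0382, positive; keep [-0.7421875, -0.734375]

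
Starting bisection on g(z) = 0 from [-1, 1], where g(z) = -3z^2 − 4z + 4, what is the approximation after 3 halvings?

m = 0, g(m) = 4 (+); new bracket [0, 1]
m = 0.5, g(m) = 1.25 (+); new bracket [0.5, 1]
m = 0.75, g(m) = -0.6875 (−); new bracket [0.5, 0.75]

0.75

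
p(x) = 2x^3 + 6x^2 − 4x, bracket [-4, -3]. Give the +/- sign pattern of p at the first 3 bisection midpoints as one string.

midpoint -3.5: p = 1.75 > 0 → [-4, -3.5]
midpoint -3.75: p = -6.09375 < 0 → [-3.75, -3.5]
midpoint -3.625: p = -1.925781 < 0 → [-3.625, -3.5]

+--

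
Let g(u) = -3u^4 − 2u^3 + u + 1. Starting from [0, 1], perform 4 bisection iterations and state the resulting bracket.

[0.6875, 0.75]

g(0.5) = 1.0625 > 0, so the root lies in [0.5, 1]
g(0.75) = -0.042969 < 0, so the root lies in [0.5, 0.75]
g(0.625) = 0.678955 > 0, so the root lies in [0.625, 0.75]
g(0.6875) = 0.3674 > 0, so the root lies in [0.6875, 0.75]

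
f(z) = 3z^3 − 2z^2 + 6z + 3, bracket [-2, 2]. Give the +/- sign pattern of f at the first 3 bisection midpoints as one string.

f(0) = 3 > 0, so the root lies in [-2, 0]
f(-1) = -8 < 0, so the root lies in [-1, 0]
f(-0.5) = -0.875 < 0, so the root lies in [-0.5, 0]

+--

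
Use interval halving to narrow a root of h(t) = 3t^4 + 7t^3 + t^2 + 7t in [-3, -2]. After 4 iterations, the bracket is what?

h(-2.5) = -3.4375 < 0, so the root lies in [-3, -2.5]
h(-2.75) = 14.308594 > 0, so the root lies in [-2.75, -2.5]
h(-2.625) = 4.342529 > 0, so the root lies in [-2.625, -2.5]
h(-2.5625) = 0.1971 > 0, so the root lies in [-2.5625, -2.5]

[-2.5625, -2.5]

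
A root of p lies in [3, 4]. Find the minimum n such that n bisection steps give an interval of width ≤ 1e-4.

Width after n steps is 1/2^n. Need 2^n ≥ 1/1e-4 = 10000.
2^13 = 8192 < 10000 ≤ 2^14 = 16384, so n = 14.

14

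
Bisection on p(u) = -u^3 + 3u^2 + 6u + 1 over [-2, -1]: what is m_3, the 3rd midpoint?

-1.125

u = -1.5 gives p = 2.125, positive; keep [-1.5, -1]
u = -1.25 gives p = 0.140625, positive; keep [-1.25, -1]
u = -1.125 gives p = -0.529297, negative; keep [-1.25, -1.125]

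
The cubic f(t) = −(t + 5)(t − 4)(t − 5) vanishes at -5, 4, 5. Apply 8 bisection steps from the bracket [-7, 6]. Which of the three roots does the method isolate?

m = -0.5, f(m) = -111.375 (−); new bracket [-7, -0.5]
m = -3.75, f(m) = -84.765625 (−); new bracket [-7, -3.75]
m = -5.375, f(m) = 36.474609 (+); new bracket [-5.375, -3.75]
m = -4.5625, f(m) = -35.822 (−); new bracket [-5.375, -4.5625]
m = -4.96875, f(m) = -2.794 (−); new bracket [-5.375, -4.96875]
m = -5.171875, f(m) = 16.0351 (+); new bracket [-5.171875, -4.96875]
m = -5.0703125, f(m) = 6.4224 (+); new bracket [-5.0703125, -4.96875]
m = -5.01953125, f(m) = 1.7651 (+); new bracket [-5.01953125, -4.96875]

-5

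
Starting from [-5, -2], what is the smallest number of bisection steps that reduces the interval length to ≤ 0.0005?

Width after n steps is 3/2^n. Need 2^n ≥ 3/0.0005 = 6000.
2^12 = 4096 < 6000 ≤ 2^13 = 8192, so n = 13.

13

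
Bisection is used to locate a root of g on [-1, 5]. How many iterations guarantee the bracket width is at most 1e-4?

16

Width after n steps is 6/2^n. Need 2^n ≥ 6/1e-4 = 60000.
2^15 = 32768 < 60000 ≤ 2^16 = 65536, so n = 16.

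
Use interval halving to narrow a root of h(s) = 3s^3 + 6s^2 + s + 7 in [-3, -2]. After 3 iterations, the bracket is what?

[-2.375, -2.25]

h(-2.5) = -4.875 < 0, so the root lies in [-2.5, -2]
h(-2.25) = 0.953125 > 0, so the root lies in [-2.5, -2.25]
h(-2.375) = -1.720703 < 0, so the root lies in [-2.375, -2.25]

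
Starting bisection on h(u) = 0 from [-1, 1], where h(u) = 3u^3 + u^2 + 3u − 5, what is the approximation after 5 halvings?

0.8125

m = 0, h(m) = -5 (−); new bracket [0, 1]
m = 0.5, h(m) = -2.875 (−); new bracket [0.5, 1]
m = 0.75, h(m) = -0.921875 (−); new bracket [0.75, 1]
m = 0.875, h(m) = 0.4004 (+); new bracket [0.75, 0.875]
m = 0.8125, h(m) = -0.2932 (−); new bracket [0.8125, 0.875]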